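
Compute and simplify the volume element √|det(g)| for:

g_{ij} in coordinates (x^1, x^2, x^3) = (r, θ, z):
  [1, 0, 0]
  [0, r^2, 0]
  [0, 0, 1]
det(g) = r^2
√|det(g)| = r
Volume element: dV = r dr dθ dz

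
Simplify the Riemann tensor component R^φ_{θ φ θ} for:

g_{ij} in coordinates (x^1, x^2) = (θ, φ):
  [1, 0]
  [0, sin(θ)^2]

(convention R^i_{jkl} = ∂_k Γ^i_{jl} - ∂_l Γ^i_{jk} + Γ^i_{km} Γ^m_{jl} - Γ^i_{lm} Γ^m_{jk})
Non-zero Christoffel symbols (Γ^k_{ij} = Γ^k_{ji}):
Γ^θ_{φ φ} = -sin(2*θ)/2
Γ^φ_{θ φ} = 1/tan(θ)
R^φ_{θ φ θ} = ∂_φ Γ^φ_{θ θ} - ∂_θ Γ^φ_{θ φ} + Γ^φ_{φ m} Γ^m_{θ θ} - Γ^φ_{θ m} Γ^m_{θ φ}
  = (0) - (-1/sin(θ)^2) + (0) - (1/tan(θ)^2) = 1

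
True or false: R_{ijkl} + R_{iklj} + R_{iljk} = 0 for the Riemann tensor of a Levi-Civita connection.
This is the first (algebraic) Bianchi identity.
True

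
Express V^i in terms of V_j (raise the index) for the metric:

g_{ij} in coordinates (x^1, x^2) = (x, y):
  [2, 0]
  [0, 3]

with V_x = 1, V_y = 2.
Inverse metric (diagonal): g^{xx} = 1/2, g^{yy} = 1/3
V^i = g^{ij} V_j:
V^x = (1/2)(1) + (0)(2) = 1/2
V^y = (0)(1) + (1/3)(2) = 2/3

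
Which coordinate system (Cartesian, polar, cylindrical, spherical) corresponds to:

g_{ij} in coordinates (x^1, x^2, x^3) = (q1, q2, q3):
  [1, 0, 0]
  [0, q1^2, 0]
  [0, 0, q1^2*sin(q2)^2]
The line element ds^2 = dq1^2 + q1^2 dq2^2 + q1^2 sin(q2)^2 dq3^2 is dr^2 + r^2 dθ^2 + r^2 sin(θ)^2 dφ^2 with q1 = r, q2 = θ, q3 = φ.
spherical coordinates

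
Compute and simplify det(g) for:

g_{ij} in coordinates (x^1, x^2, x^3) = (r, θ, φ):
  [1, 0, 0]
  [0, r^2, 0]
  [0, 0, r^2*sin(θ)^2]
Diagonal metric: det(g) = g_{11}·g_{22}·g_{33}
= (1)·(r^2)·(r^2*sin(θ)^2)
det(g) = r^4*sin(θ)^2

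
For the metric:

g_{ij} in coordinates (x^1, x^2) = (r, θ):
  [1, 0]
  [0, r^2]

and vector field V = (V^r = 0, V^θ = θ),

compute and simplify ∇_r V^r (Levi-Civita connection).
Non-zero Christoffel symbols:
Γ^r_{θ θ} = -r
Γ^θ_{r θ} = 1/r
∇_r V^r = ∂_r V^r + Γ^r_{r j} V^j
  = (0) + (0)(0) + (0)(θ)
  = 0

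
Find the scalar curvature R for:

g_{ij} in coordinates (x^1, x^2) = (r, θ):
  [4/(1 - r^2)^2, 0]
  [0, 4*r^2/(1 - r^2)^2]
Non-zero Christoffel symbols (Γ^k_{ij} = Γ^k_{ji}):
Γ^r_{r r} = 2*r/(1 - r^2)
Γ^r_{θ θ} = (r^3 + r)/(r^2 - 1)
Γ^θ_{r θ} = (-r^2 - 1)/(r^3 - r)
Ricci tensor (R_{ij} = R^k_{ikj}): R_{rr} = -4/(r^2 - 1)^2, R_{rθ} = 0, R_{θθ} = -4*r^2/(r^2 - 1)^2
Inverse metric: g^{rr} = (1 - r^2)^2/4, g^{θθ} = (1 - r^2)^2/(4*r^2)
R = g^{ij} R_{ij} = ((1 - r^2)^2/4)(-4/(r^2 - 1)^2) + ((1 - r^2)^2/(4*r^2))(-4*r^2/(r^2 - 1)^2) = -2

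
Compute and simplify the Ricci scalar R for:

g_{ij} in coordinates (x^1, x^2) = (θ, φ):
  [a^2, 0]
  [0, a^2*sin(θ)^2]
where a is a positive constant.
Non-zero Christoffel symbols (Γ^k_{ij} = Γ^k_{ji}):
Γ^θ_{φ φ} = -sin(2*θ)/2
Γ^φ_{θ φ} = 1/tan(θ)
Ricci tensor (R_{ij} = R^k_{ikj}): R_{θθ} = 1, R_{θφ} = 0, R_{φφ} = sin(θ)^2
Inverse metric: g^{θθ} = 1/a^2, g^{φφ} = 1/(a^2*sin(θ)^2)
R = g^{ij} R_{ij} = (1/a^2)(1) + (1/(a^2*sin(θ)^2))(sin(θ)^2) = 2/a^2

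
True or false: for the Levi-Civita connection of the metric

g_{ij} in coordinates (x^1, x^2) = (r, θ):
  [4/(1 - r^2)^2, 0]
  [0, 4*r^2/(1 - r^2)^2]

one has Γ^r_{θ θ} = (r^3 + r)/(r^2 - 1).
Γ^r_{θ θ} = (1/2) g^{rr} (∂_θ g_{rθ} + ∂_θ g_{rθ} - ∂_r g_{θθ}) = (1/2)((1 - r^2)^2/4)((0) + (0) - (-8*(r^3 + r)/(r^2 - 1)^3)) = (r^3 + r)/(r^2 - 1)
This equals the proposed value (r^3 + r)/(r^2 - 1).
True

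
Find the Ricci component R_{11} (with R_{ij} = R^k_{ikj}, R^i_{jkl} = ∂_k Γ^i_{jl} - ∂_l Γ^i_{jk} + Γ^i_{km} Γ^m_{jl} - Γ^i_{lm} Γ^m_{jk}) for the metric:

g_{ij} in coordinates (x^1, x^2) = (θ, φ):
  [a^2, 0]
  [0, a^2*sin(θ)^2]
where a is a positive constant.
Non-zero Christoffel symbols (Γ^k_{ij} = Γ^k_{ji}):
Γ^θ_{φ φ} = -sin(2*θ)/2
Γ^φ_{θ φ} = 1/tan(θ)
R^θ_{θ θ θ} = 0 (a repeated index in an antisymmetric pair)
R^φ_{θ φ θ} = ∂_φ Γ^φ_{θ θ} - ∂_θ Γ^φ_{θ φ} + Γ^φ_{φ m} Γ^m_{θ θ} - Γ^φ_{θ m} Γ^m_{θ φ}
  = (0) - (-1/sin(θ)^2) + (0) - (1/tan(θ)^2) = 1
R_{θθ} = R^θ_{θ θ θ} + R^φ_{θ φ θ} = (0) + (1) = 1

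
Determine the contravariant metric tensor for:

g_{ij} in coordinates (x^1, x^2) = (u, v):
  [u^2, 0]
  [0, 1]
The metric is diagonal, so g^{ij} is diagonal with entries 1/g_{ii}: diag(1/(u^2), 1).
g^{ij}:
  [1/u^2, 0]
  [0, 1]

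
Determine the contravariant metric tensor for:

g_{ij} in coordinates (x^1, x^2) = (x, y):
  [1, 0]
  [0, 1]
The metric is diagonal, so g^{ij} is diagonal with entries 1/g_{ii}: diag(1, 1).
g^{ij}:
  [1, 0]
  [0, 1]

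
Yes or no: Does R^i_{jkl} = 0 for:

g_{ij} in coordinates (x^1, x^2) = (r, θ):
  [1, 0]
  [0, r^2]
Non-zero Christoffel symbols:
Γ^r_{θ θ} = -r
Γ^θ_{r θ} = 1/r
Ricci tensor: R_{rr} = 0, R_{rθ} = 0, R_{θθ} = 0
All R_{ij} vanish; in 2 dimensions the Riemann tensor is fully determined by the Ricci tensor, so R^i_{jkl} = 0: the metric is flat (curvilinear coordinates on flat space).
Yes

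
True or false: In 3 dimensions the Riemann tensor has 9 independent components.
n^2(n^2-1)/12 = 9·8/12 = 6 independent components for n = 3.
False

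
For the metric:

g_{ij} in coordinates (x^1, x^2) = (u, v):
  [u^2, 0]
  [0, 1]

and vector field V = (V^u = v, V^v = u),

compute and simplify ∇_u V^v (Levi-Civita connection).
Non-zero Christoffel symbols:
Γ^u_{u u} = 1/u
∇_u V^v = ∂_u V^v + Γ^v_{u j} V^j
  = (1) + (0)(v) + (0)(u)
  = 1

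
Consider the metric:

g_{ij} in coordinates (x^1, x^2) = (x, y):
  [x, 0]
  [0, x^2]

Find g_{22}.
With x^1 = x, x^2 = y, g_{22} = g_{yy} is the row-2, column-2 entry of the matrix.
g_{22} = x^2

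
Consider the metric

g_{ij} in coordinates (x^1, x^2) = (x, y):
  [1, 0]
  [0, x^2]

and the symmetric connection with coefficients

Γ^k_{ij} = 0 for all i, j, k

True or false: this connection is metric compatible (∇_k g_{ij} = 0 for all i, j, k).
Using ∇_k g_{ij} = ∂_k g_{ij} - Γ^m_{ki} g_{mj} - Γ^m_{kj} g_{im}:
∇_x g_{yy} = (2*x) - (0) - (0) = 2*x ≠ 0
So the connection is not metric compatible (it is not the Levi-Civita connection).
False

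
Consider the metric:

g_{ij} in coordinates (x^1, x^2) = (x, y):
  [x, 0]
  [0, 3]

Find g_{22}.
With x^1 = x, x^2 = y, g_{22} = g_{yy} is the row-2, column-2 entry of the matrix.
g_{22} = 3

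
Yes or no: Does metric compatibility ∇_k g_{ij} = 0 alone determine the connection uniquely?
One also needs vanishing torsion; metric compatibility plus torsion-freeness singles out the Levi-Civita connection.
No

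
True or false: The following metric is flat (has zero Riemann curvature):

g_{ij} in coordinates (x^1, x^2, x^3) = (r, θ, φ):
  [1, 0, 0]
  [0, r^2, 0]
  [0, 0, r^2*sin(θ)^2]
Non-zero Christoffel symbols:
Γ^r_{θ θ} = -r
Γ^r_{φ φ} = -r*sin(θ)^2
Γ^θ_{r θ} = 1/r
Γ^θ_{φ φ} = -sin(2*θ)/2
Γ^φ_{r φ} = 1/r
Γ^φ_{θ φ} = 1/tan(θ)
Ricci tensor: R_{rr} = 0, R_{rθ} = 0, R_{rφ} = 0, R_{θθ} = 0, R_{θφ} = 0, R_{φφ} = 0
All R_{ij} vanish; in 3 dimensions the Riemann tensor is fully determined by the Ricci tensor, so R^i_{jkl} = 0: the metric is flat (curvilinear coordinates on flat space).
True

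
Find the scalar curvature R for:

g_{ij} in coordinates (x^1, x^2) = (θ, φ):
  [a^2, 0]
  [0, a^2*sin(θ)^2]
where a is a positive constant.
Non-zero Christoffel symbols (Γ^k_{ij} = Γ^k_{ji}):
Γ^θ_{φ φ} = -sin(2*θ)/2
Γ^φ_{θ φ} = 1/tan(θ)
Ricci tensor (R_{ij} = R^k_{ikj}): R_{θθ} = 1, R_{θφ} = 0, R_{φφ} = sin(θ)^2
Inverse metric: g^{θθ} = 1/a^2, g^{φφ} = 1/(a^2*sin(θ)^2)
R = g^{ij} R_{ij} = (1/a^2)(1) + (1/(a^2*sin(θ)^2))(sin(θ)^2) = 2/a^2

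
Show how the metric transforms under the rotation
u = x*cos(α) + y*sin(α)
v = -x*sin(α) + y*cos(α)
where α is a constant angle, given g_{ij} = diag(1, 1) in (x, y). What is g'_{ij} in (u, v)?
Invert the transformation: x = u*cos(α) - v*sin(α), y = u*sin(α) + v*cos(α)
g'_{ij} = (∂x^k/∂x'^i)(∂x^l/∂x'^j) g_{kl}; with g_{kl} = δ_{kl} this is Σ_k (∂x^k/∂x'^i)(∂x^k/∂x'^j).
Jacobian: ∂x/∂u = cos(α), ∂x/∂v = -sin(α), ∂y/∂u = sin(α), ∂y/∂v = cos(α)
g'_{uu} = (cos(α))(cos(α)) + (sin(α))(sin(α)) = 1
g'_{uv} = (cos(α))(-sin(α)) + (sin(α))(cos(α)) = 0
g'_{vv} = (-sin(α))(-sin(α)) + (cos(α))(cos(α)) = 1
g'_{ij} = diag(1, 1)
The Euclidean metric is invariant under rotations.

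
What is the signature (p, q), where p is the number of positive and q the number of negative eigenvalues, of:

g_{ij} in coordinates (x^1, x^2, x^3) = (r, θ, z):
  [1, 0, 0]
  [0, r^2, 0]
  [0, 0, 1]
The metric is diagonal, so its eigenvalues are the diagonal entries: 1, r^2, 1 (at a generic point, where coordinate-dependent entries are positive).
3 positive, 0 negative.
(3, 0) - Riemannian (positive definite)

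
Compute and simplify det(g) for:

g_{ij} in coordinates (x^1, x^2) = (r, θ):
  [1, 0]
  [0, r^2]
For a 2×2 metric: det(g) = g_{11}·g_{22} - g_{12}·g_{21}
= (1)·(r^2) - (0)·(0)
= r^2 - 0
det(g) = r^2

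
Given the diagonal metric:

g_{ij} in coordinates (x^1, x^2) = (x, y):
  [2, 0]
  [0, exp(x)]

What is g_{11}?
With x^1 = x, x^2 = y, g_{11} = g_{xx} is the row-1, column-1 entry of the matrix.
g_{11} = 2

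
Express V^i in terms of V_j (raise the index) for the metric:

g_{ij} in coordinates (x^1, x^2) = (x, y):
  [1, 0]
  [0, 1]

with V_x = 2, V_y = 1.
Inverse metric (diagonal): g^{xx} = 1, g^{yy} = 1
V^i = g^{ij} V_j:
V^x = (1)(2) + (0)(1) = 2
V^y = (0)(2) + (1)(1) = 1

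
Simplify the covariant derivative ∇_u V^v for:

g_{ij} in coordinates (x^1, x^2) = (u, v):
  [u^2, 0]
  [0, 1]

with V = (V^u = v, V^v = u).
Non-zero Christoffel symbols:
Γ^u_{u u} = 1/u
∇_u V^v = ∂_u V^v + Γ^v_{u j} V^j
  = (1) + (0)(v) + (0)(u)
  = 1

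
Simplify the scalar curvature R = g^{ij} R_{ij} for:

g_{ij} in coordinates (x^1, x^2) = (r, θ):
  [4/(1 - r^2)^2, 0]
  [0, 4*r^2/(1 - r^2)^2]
Non-zero Christoffel symbols (Γ^k_{ij} = Γ^k_{ji}):
Γ^r_{r r} = 2*r/(1 - r^2)
Γ^r_{θ θ} = (r^3 + r)/(r^2 - 1)
Γ^θ_{r θ} = (-r^2 - 1)/(r^3 - r)
Ricci tensor (R_{ij} = R^k_{ikj}): R_{rr} = -4/(r^2 - 1)^2, R_{rθ} = 0, R_{θθ} = -4*r^2/(r^2 - 1)^2
Inverse metric: g^{rr} = (1 - r^2)^2/4, g^{θθ} = (1 - r^2)^2/(4*r^2)
R = g^{ij} R_{ij} = ((1 - r^2)^2/4)(-4/(r^2 - 1)^2) + ((1 - r^2)^2/(4*r^2))(-4*r^2/(r^2 - 1)^2) = -2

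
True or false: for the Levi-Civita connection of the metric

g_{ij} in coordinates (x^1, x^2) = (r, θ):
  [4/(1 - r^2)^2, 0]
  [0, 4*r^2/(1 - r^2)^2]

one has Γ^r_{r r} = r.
Γ^r_{r r} = (1/2) g^{rr} (∂_r g_{rr} + ∂_r g_{rr} - ∂_r g_{rr}) = (1/2)((1 - r^2)^2/4)((16*r/(1 - r^2)^3) + (16*r/(1 - r^2)^3) - (16*r/(1 - r^2)^3)) = 2*r/(1 - r^2)
This differs from the proposed value r.
False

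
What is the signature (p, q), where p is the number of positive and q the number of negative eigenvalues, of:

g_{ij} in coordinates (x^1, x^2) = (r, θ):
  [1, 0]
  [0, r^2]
The metric is diagonal, so its eigenvalues are the diagonal entries: 1, r^2 (at a generic point, where coordinate-dependent entries are positive).
2 positive, 0 negative.
(2, 0) - Riemannian (positive definite)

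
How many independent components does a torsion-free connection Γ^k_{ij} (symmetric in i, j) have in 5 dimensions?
Γ^k_{ij} has n choices for the upper index and n(n+1)/2 independent symmetric lower index pairs.
Total = 5 × 5×6/2 = 5 × 15 = 75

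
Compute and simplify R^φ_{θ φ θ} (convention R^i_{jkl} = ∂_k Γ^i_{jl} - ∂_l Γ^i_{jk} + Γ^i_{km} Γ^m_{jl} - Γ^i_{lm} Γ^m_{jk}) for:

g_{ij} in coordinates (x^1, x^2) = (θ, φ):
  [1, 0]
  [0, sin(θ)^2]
Non-zero Christoffel symbols (Γ^k_{ij} = Γ^k_{ji}):
Γ^θ_{φ φ} = -sin(2*θ)/2
Γ^φ_{θ φ} = 1/tan(θ)
R^φ_{θ φ θ} = ∂_φ Γ^φ_{θ θ} - ∂_θ Γ^φ_{θ φ} + Γ^φ_{φ m} Γ^m_{θ θ} - Γ^φ_{θ m} Γ^m_{θ φ}
  = (0) - (-1/sin(θ)^2) + (0) - (1/tan(θ)^2) = 1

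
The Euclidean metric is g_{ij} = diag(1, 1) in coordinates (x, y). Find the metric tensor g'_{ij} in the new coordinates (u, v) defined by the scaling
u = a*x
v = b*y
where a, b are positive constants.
Invert the transformation: x = u/a, y = v/b
g'_{ij} = (∂x^k/∂x'^i)(∂x^l/∂x'^j) g_{kl}; with g_{kl} = δ_{kl} this is Σ_k (∂x^k/∂x'^i)(∂x^k/∂x'^j).
Jacobian: ∂x/∂u = 1/a, ∂x/∂v = 0, ∂y/∂u = 0, ∂y/∂v = 1/b
g'_{uu} = (1/a)(1/a) + (0)(0) = 1/a^2
g'_{uv} = (1/a)(0) + (0)(1/b) = 0
g'_{vv} = (0)(0) + (1/b)(1/b) = 1/b^2
g'_{ij} = diag(1/a^2, 1/b^2)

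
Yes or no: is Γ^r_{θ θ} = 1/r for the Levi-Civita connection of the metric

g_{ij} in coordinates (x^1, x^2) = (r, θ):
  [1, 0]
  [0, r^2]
Γ^r_{θ θ} = (1/2) g^{rr} (∂_θ g_{rθ} + ∂_θ g_{rθ} - ∂_r g_{θθ}) = (1/2)(1)((0) + (0) - (2*r)) = -r
This differs from the proposed value 1/r.
No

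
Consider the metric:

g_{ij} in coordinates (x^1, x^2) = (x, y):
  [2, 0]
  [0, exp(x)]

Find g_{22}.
With x^1 = x, x^2 = y, g_{22} = g_{yy} is the row-2, column-2 entry of the matrix.
g_{22} = exp(x)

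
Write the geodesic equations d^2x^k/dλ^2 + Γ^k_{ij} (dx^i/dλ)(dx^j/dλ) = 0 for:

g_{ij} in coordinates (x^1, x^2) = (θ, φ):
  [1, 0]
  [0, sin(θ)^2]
Geodesic equation: d^2x^k/dλ^2 + Γ^k_{ij} (dx^i/dλ)(dx^j/dλ) = 0.
Non-zero Christoffel symbols:
Γ^θ_{φ φ} = -sin(2*θ)/2
Γ^φ_{θ φ} = 1/tan(θ)
Substituting (the symmetric pair Γ^k_{ij}, Γ^k_{ji} combines into a factor 2):
d^2θ/dλ^2 - (sin(2*θ)/2) (dφ/dλ)^2 = 0
d^2φ/dλ^2 + (2/tan(θ)) (dθ/dλ)(dφ/dλ) = 0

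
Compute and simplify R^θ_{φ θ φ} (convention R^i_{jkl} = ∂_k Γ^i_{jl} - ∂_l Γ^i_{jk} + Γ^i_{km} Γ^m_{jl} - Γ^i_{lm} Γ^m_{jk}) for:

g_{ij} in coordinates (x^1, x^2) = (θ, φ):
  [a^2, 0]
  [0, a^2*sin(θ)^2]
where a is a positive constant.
Non-zero Christoffel symbols (Γ^k_{ij} = Γ^k_{ji}):
Γ^θ_{φ φ} = -sin(2*θ)/2
Γ^φ_{θ φ} = 1/tan(θ)
R^θ_{φ θ φ} = ∂_θ Γ^θ_{φ φ} - ∂_φ Γ^θ_{φ θ} + Γ^θ_{θ m} Γ^m_{φ φ} - Γ^θ_{φ m} Γ^m_{φ θ}
  = (-cos(2*θ)) - (0) + (0) - (-cos(θ)^2) = sin(θ)^2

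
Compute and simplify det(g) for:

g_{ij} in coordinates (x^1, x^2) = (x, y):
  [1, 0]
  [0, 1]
For a 2×2 metric: det(g) = g_{11}·g_{22} - g_{12}·g_{21}
= (1)·(1) - (0)·(0)
= 1 - 0
det(g) = 1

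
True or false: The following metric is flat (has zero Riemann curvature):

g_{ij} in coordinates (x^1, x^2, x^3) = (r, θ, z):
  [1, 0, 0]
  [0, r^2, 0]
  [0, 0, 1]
Non-zero Christoffel symbols:
Γ^r_{θ θ} = -r
Γ^θ_{r θ} = 1/r
Ricci tensor: R_{rr} = 0, R_{rθ} = 0, R_{rz} = 0, R_{θθ} = 0, R_{θz} = 0, R_{zz} = 0
All R_{ij} vanish; in 3 dimensions the Riemann tensor is fully determined by the Ricci tensor, so R^i_{jkl} = 0: the metric is flat (curvilinear coordinates on flat space).
True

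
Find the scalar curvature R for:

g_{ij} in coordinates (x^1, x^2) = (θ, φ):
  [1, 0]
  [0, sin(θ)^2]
Non-zero Christoffel symbols (Γ^k_{ij} = Γ^k_{ji}):
Γ^θ_{φ φ} = -sin(2*θ)/2
Γ^φ_{θ φ} = 1/tan(θ)
Ricci tensor (R_{ij} = R^k_{ikj}): R_{θθ} = 1, R_{θφ} = 0, R_{φφ} = sin(θ)^2
Inverse metric: g^{θθ} = 1, g^{φφ} = 1/sin(θ)^2
R = g^{ij} R_{ij} = (1)(1) + (1/sin(θ)^2)(sin(θ)^2) = 2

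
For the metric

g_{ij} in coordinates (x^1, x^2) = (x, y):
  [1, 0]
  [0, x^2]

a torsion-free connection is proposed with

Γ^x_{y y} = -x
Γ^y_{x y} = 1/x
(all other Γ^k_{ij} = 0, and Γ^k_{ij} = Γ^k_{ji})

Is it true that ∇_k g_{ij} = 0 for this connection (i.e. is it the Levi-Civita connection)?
Using ∇_k g_{ij} = ∂_k g_{ij} - Γ^m_{ki} g_{mj} - Γ^m_{kj} g_{im}:
e.g. ∇_x g_{yy} = (2*x) - (x) - (x) = 0
Every component ∇_k g_{ij} vanishes: the connection is metric compatible.
Yes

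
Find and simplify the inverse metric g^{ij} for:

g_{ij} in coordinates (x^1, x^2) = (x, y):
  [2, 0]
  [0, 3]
The metric is diagonal, so g^{ij} is diagonal with entries 1/g_{ii}: diag(1/2, 1/3).
g^{ij}:
  [1/2, 0]
  [0, 1/3]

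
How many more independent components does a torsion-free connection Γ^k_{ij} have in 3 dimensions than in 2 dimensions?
Independent components in n dimensions: n × n(n+1)/2 = n^2(n+1)/2.
3D: 3 × 6 = 18
2D: 2 × 3 = 6
Difference = 18 - 6 = 12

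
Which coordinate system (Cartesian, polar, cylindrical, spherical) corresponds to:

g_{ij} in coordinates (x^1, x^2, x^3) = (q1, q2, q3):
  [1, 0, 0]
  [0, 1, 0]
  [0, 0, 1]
All components are constant and the metric is the identity, i.e. orthonormal rectilinear coordinates.
Cartesian (3D) coordinates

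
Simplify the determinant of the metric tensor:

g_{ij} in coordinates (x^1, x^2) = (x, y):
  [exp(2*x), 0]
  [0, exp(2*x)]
For a 2×2 metric: det(g) = g_{11}·g_{22} - g_{12}·g_{21}
= (exp(2*x))·(exp(2*x)) - (0)·(0)
= exp(4*x) - 0
det(g) = exp(4*x)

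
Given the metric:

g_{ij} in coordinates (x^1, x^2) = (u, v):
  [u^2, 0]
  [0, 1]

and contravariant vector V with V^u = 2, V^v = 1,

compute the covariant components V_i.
V_i = g_{ij} V^j:
V_u = (u^2)(2) + (0)(1) = 2*u^2
V_v = (0)(2) + (1)(1) = 1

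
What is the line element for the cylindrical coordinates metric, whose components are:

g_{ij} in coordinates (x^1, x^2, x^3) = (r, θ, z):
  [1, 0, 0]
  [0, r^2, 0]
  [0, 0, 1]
ds^2 = g_{ij} dx^i dx^j; only the non-zero components contribute.
ds^2 = dr^2 + r^2 dθ^2 + dz^2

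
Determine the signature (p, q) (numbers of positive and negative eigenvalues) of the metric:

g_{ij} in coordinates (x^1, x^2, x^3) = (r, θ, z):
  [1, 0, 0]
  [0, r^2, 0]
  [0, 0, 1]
The metric is diagonal, so its eigenvalues are the diagonal entries: 1, r^2, 1 (at a generic point, where coordinate-dependent entries are positive).
3 positive, 0 negative.
(3, 0) - Riemannian (positive definite)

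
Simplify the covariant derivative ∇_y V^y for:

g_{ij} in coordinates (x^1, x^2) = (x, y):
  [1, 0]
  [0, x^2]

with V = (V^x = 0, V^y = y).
Non-zero Christoffel symbols:
Γ^x_{y y} = -x
Γ^y_{x y} = 1/x
∇_y V^y = ∂_y V^y + Γ^y_{y j} V^j
  = (1) + (1/x)(0) + (0)(y)
  = 1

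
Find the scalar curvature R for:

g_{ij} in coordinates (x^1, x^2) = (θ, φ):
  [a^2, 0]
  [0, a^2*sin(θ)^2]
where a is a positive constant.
Non-zero Christoffel symbols (Γ^k_{ij} = Γ^k_{ji}):
Γ^θ_{φ φ} = -sin(2*θ)/2
Γ^φ_{θ φ} = 1/tan(θ)
Ricci tensor (R_{ij} = R^k_{ikj}): R_{θθ} = 1, R_{θφ} = 0, R_{φφ} = sin(θ)^2
Inverse metric: g^{θθ} = 1/a^2, g^{φφ} = 1/(a^2*sin(θ)^2)
R = g^{ij} R_{ij} = (1/a^2)(1) + (1/(a^2*sin(θ)^2))(sin(θ)^2) = 2/a^2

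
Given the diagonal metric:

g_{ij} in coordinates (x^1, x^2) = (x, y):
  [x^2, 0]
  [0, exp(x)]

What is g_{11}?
With x^1 = x, x^2 = y, g_{11} = g_{xx} is the row-1, column-1 entry of the matrix.
g_{11} = x^2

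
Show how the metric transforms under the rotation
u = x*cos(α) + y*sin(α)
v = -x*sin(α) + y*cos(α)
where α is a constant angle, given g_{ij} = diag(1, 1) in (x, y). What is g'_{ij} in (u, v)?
Invert the transformation: x = u*cos(α) - v*sin(α), y = u*sin(α) + v*cos(α)
g'_{ij} = (∂x^k/∂x'^i)(∂x^l/∂x'^j) g_{kl}; with g_{kl} = δ_{kl} this is Σ_k (∂x^k/∂x'^i)(∂x^k/∂x'^j).
Jacobian: ∂x/∂u = cos(α), ∂x/∂v = -sin(α), ∂y/∂u = sin(α), ∂y/∂v = cos(α)
g'_{uu} = (cos(α))(cos(α)) + (sin(α))(sin(α)) = 1
g'_{uv} = (cos(α))(-sin(α)) + (sin(α))(cos(α)) = 0
g'_{vv} = (-sin(α))(-sin(α)) + (cos(α))(cos(α)) = 1
g'_{ij} = diag(1, 1)
The Euclidean metric is invariant under rotations.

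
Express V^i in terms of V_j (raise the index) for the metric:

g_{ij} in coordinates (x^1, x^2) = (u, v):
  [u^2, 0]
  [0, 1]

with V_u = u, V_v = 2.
Inverse metric (diagonal): g^{uu} = 1/u^2, g^{vv} = 1
V^i = g^{ij} V_j:
V^u = (1/u^2)(u) + (0)(2) = 1/u
V^v = (0)(u) + (1)(2) = 2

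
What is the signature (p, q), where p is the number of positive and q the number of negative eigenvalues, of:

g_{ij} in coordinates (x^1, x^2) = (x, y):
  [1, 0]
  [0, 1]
The metric is diagonal, so its eigenvalues are the diagonal entries: 1, 1 (at a generic point, where coordinate-dependent entries are positive).
2 positive, 0 negative.
(2, 0) - Riemannian (positive definite)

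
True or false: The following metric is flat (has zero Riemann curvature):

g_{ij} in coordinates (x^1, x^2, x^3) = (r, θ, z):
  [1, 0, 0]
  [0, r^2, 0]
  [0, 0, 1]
Non-zero Christoffel symbols:
Γ^r_{θ θ} = -r
Γ^θ_{r θ} = 1/r
Ricci tensor: R_{rr} = 0, R_{rθ} = 0, R_{rz} = 0, R_{θθ} = 0, R_{θz} = 0, R_{zz} = 0
All R_{ij} vanish; in 3 dimensions the Riemann tensor is fully determined by the Ricci tensor, so R^i_{jkl} = 0: the metric is flat (curvilinear coordinates on flat space).
True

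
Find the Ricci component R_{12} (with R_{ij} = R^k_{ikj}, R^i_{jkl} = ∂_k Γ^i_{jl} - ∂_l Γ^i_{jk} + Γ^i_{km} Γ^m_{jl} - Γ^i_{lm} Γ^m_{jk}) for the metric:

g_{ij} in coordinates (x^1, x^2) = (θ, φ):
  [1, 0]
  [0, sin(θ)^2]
Non-zero Christoffel symbols (Γ^k_{ij} = Γ^k_{ji}):
Γ^θ_{φ φ} = -sin(2*θ)/2
Γ^φ_{θ φ} = 1/tan(θ)
R^θ_{θ θ φ} = 0 (a repeated index in an antisymmetric pair)
R^φ_{θ φ φ} = 0 (a repeated index in an antisymmetric pair)
R_{θφ} = R^θ_{θ θ φ} + R^φ_{θ φ φ} = (0) + (0) = 0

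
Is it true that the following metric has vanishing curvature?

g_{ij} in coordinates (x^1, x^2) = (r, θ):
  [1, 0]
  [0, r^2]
Non-zero Christoffel symbols:
Γ^r_{θ θ} = -r
Γ^θ_{r θ} = 1/r
Ricci tensor: R_{rr} = 0, R_{rθ} = 0, R_{θθ} = 0
All R_{ij} vanish; in 2 dimensions the Riemann tensor is fully determined by the Ricci tensor, so R^i_{jkl} = 0: the metric is flat (curvilinear coordinates on flat space).
Yes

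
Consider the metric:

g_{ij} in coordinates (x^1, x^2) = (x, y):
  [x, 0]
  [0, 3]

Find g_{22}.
With x^1 = x, x^2 = y, g_{22} = g_{yy} is the row-2, column-2 entry of the matrix.
g_{22} = 3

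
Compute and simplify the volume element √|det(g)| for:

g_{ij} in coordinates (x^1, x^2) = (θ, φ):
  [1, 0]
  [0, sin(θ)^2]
det(g) = sin(θ)^2
√|det(g)| = sin(θ) (taking 0 < θ < π so that |sin(θ)| = sin(θ))
Volume element: dV = sin(θ) dθ dφ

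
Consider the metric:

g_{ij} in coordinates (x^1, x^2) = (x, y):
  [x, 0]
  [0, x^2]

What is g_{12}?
With x^1 = x, x^2 = y, g_{12} = g_{xy} is the row-1, column-2 entry of the matrix.
g_{12} = 0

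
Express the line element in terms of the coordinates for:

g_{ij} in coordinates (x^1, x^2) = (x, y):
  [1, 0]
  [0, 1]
ds^2 = g_{ij} dx^i dx^j; only the non-zero components contribute.
ds^2 = dx^2 + dy^2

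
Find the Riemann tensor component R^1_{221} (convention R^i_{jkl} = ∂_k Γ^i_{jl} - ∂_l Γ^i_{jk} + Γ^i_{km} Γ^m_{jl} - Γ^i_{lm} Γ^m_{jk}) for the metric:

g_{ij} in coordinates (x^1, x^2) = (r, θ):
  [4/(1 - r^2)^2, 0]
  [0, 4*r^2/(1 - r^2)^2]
Non-zero Christoffel symbols (Γ^k_{ij} = Γ^k_{ji}):
Γ^r_{r r} = 2*r/(1 - r^2)
Γ^r_{θ θ} = (r^3 + r)/(r^2 - 1)
Γ^θ_{r θ} = (-r^2 - 1)/(r^3 - r)
R^r_{θ θ r} = ∂_θ Γ^r_{θ r} - ∂_r Γ^r_{θ θ} + Γ^r_{θ m} Γ^m_{θ r} - Γ^r_{r m} Γ^m_{θ θ}
  = (0) - ((r^4 - 4*r^2 - 1)/(r^2 - 1)^2) + (-(r^2 + 1)^2/(r^2 - 1)^2) - (-2*r^2*(r^2 + 1)/(r^2 - 1)^2) = 4*r^2/(r^2 - 1)^2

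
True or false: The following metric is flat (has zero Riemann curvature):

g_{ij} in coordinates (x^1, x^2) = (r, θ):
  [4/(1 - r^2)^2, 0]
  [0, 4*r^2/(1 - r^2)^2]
Non-zero Christoffel symbols:
Γ^r_{r r} = 2*r/(1 - r^2)
Γ^r_{θ θ} = (r^3 + r)/(r^2 - 1)
Γ^θ_{r θ} = (-r^2 - 1)/(r^3 - r)
Ricci tensor: R_{rr} = -4/(r^2 - 1)^2, R_{rθ} = 0, R_{θθ} = -4*r^2/(r^2 - 1)^2
The Ricci tensor is non-zero, so the Riemann tensor is non-zero: not flat.
False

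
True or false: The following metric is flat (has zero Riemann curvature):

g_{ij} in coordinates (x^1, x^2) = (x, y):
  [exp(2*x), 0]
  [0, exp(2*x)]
Non-zero Christoffel symbols:
Γ^x_{x x} = 1
Γ^x_{y y} = -1
Γ^y_{x y} = 1
Ricci tensor: R_{xx} = 0, R_{xy} = 0, R_{yy} = 0
All R_{ij} vanish; in 2 dimensions the Riemann tensor is fully determined by the Ricci tensor, so R^i_{jkl} = 0: the metric is flat (curvilinear coordinates on flat space).
True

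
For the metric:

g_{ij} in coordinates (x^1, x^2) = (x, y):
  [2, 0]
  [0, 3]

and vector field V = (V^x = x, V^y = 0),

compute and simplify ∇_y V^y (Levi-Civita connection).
All Christoffel symbols are zero.
∇_y V^y = ∂_y V^y + Γ^y_{y j} V^j
  = (0) + (0)(x) + (0)(0)
  = 0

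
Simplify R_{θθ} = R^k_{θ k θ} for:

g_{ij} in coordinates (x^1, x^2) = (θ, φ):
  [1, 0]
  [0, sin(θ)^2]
Non-zero Christoffel symbols (Γ^k_{ij} = Γ^k_{ji}):
Γ^θ_{φ φ} = -sin(2*θ)/2
Γ^φ_{θ φ} = 1/tan(θ)
R^θ_{θ θ θ} = 0 (a repeated index in an antisymmetric pair)
R^φ_{θ φ θ} = ∂_φ Γ^φ_{θ θ} - ∂_θ Γ^φ_{θ φ} + Γ^φ_{φ m} Γ^m_{θ θ} - Γ^φ_{θ m} Γ^m_{θ φ}
  = (0) - (-1/sin(θ)^2) + (0) - (1/tan(θ)^2) = 1
R_{θθ} = R^θ_{θ θ θ} + R^φ_{θ φ θ} = (0) + (1) = 1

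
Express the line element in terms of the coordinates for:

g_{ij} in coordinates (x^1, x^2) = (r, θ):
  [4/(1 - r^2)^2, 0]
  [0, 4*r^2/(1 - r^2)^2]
ds^2 = g_{ij} dx^i dx^j; only the non-zero components contribute.
ds^2 = (4/(1 - r^2)^2) dr^2 + (4*r^2/(1 - r^2)^2) dθ^2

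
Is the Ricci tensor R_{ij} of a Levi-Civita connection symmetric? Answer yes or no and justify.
R_{ij} = R^k_{ikj}; the pair symmetry R_{kilj} = R_{ljki} gives R_{ij} = R_{ji}.
Yes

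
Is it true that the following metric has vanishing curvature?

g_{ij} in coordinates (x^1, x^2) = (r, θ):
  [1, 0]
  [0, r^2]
Non-zero Christoffel symbols:
Γ^r_{θ θ} = -r
Γ^θ_{r θ} = 1/r
Ricci tensor: R_{rr} = 0, R_{rθ} = 0, R_{θθ} = 0
All R_{ij} vanish; in 2 dimensions the Riemann tensor is fully determined by the Ricci tensor, so R^i_{jkl} = 0: the metric is flat (curvilinear coordinates on flat space).
Yes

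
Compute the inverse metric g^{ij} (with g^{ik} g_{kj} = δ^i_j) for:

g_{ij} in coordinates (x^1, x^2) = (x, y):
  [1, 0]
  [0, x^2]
The metric is diagonal, so g^{ij} is diagonal with entries 1/g_{ii}: diag(1, 1/(x^2)).
g^{ij}:
  [1, 0]
  [0, 1/x^2]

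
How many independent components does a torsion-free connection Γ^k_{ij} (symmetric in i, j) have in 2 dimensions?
Γ^k_{ij} has n choices for the upper index and n(n+1)/2 independent symmetric lower index pairs.
Total = 2 × 2×3/2 = 2 × 3 = 6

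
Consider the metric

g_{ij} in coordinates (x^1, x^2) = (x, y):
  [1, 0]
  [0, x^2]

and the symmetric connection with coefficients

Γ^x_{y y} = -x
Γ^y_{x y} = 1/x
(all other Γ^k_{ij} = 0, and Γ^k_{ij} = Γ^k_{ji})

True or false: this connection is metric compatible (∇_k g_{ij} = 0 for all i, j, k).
Using ∇_k g_{ij} = ∂_k g_{ij} - Γ^m_{ki} g_{mj} - Γ^m_{kj} g_{im}:
e.g. ∇_x g_{yy} = (2*x) - (x) - (x) = 0
Every component ∇_k g_{ij} vanishes: the connection is metric compatible.
True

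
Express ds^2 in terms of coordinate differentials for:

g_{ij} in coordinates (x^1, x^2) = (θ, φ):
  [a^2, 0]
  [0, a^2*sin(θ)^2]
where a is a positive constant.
ds^2 = g_{ij} dx^i dx^j; only the non-zero components contribute.
ds^2 = a^2 dθ^2 + a^2*sin(θ)^2 dφ^2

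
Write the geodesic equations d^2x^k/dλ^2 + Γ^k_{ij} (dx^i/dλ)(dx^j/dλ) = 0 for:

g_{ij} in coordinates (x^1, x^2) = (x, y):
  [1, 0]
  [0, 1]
Geodesic equation: d^2x^k/dλ^2 + Γ^k_{ij} (dx^i/dλ)(dx^j/dλ) = 0.
All Christoffel symbols vanish, so the geodesics are straight lines:
d^2x/dλ^2 = 0
d^2y/dλ^2 = 0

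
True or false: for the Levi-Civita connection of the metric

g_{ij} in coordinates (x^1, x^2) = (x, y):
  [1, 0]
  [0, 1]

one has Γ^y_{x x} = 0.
Γ^y_{x x} = (1/2) g^{yy} (∂_x g_{yx} + ∂_x g_{yx} - ∂_y g_{xx}) = (1/2)(1)((0) + (0) - (0)) = 0
This equals the proposed value 0.
True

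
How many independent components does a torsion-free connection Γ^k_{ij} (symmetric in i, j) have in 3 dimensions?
Γ^k_{ij} has n choices for the upper index and n(n+1)/2 independent symmetric lower index pairs.
Total = 3 × 3×4/2 = 3 × 6 = 18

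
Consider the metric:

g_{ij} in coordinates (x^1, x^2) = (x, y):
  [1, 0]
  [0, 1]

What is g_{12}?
With x^1 = x, x^2 = y, g_{12} = g_{xy} is the row-1, column-2 entry of the matrix.
g_{12} = 0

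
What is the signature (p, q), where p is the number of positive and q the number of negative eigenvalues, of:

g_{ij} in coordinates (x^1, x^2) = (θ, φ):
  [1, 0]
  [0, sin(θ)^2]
The metric is diagonal, so its eigenvalues are the diagonal entries: 1, sin(θ)^2 (at a generic point, where coordinate-dependent entries are positive).
2 positive, 0 negative.
(2, 0) - Riemannian (positive definite)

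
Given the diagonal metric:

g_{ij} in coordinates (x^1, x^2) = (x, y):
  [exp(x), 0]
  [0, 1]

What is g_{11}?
With x^1 = x, x^2 = y, g_{11} = g_{xx} is the row-1, column-1 entry of the matrix.
g_{11} = exp(x)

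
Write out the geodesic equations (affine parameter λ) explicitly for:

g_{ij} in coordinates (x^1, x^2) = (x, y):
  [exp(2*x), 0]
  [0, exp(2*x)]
Geodesic equation: d^2x^k/dλ^2 + Γ^k_{ij} (dx^i/dλ)(dx^j/dλ) = 0.
Non-zero Christoffel symbols:
Γ^x_{x x} = 1
Γ^x_{y y} = -1
Γ^y_{x y} = 1
Substituting (the symmetric pair Γ^k_{ij}, Γ^k_{ji} combines into a factor 2):
d^2x/dλ^2 + (dx/dλ)^2 - (dy/dλ)^2 = 0
d^2y/dλ^2 + 2 (dx/dλ)(dy/dλ) = 0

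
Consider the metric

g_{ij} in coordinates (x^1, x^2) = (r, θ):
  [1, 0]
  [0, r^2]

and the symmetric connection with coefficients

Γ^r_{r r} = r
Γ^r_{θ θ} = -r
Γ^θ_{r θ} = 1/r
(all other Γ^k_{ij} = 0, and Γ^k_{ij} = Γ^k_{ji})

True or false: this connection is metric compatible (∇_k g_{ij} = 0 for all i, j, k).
Using ∇_k g_{ij} = ∂_k g_{ij} - Γ^m_{ki} g_{mj} - Γ^m_{kj} g_{im}:
∇_r g_{rr} = (0) - (r) - (r) = -2*r ≠ 0
So the connection is not metric compatible (it is not the Levi-Civita connection).
False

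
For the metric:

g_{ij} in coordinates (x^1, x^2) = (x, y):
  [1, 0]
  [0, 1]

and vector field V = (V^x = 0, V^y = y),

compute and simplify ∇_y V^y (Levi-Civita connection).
All Christoffel symbols are zero.
∇_y V^y = ∂_y V^y + Γ^y_{y j} V^j
  = (1) + (0)(0) + (0)(y)
  = 1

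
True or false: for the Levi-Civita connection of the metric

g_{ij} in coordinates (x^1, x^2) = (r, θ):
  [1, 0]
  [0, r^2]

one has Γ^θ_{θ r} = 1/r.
Γ^θ_{θ r} = (1/2) g^{θθ} (∂_θ g_{θr} + ∂_r g_{θθ} - ∂_θ g_{θr}) = (1/2)(1/r^2)((0) + (2*r) - (0)) = 1/r
This equals the proposed value 1/r.
True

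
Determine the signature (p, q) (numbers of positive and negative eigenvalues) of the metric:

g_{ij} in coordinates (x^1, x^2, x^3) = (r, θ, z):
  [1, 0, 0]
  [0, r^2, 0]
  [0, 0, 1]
The metric is diagonal, so its eigenvalues are the diagonal entries: 1, r^2, 1 (at a generic point, where coordinate-dependent entries are positive).
3 positive, 0 negative.
(3, 0) - Riemannian (positive definite)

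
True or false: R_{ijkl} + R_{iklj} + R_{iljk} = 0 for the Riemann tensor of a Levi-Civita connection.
This is the first (algebraic) Bianchi identity.
True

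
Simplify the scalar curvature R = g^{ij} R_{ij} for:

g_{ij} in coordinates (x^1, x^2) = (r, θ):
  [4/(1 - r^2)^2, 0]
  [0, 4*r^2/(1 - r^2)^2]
Non-zero Christoffel symbols (Γ^k_{ij} = Γ^k_{ji}):
Γ^r_{r r} = 2*r/(1 - r^2)
Γ^r_{θ θ} = (r^3 + r)/(r^2 - 1)
Γ^θ_{r θ} = (-r^2 - 1)/(r^3 - r)
Ricci tensor (R_{ij} = R^k_{ikj}): R_{rr} = -4/(r^2 - 1)^2, R_{rθ} = 0, R_{θθ} = -4*r^2/(r^2 - 1)^2
Inverse metric: g^{rr} = (1 - r^2)^2/4, g^{θθ} = (1 - r^2)^2/(4*r^2)
R = g^{ij} R_{ij} = ((1 - r^2)^2/4)(-4/(r^2 - 1)^2) + ((1 - r^2)^2/(4*r^2))(-4*r^2/(r^2 - 1)^2) = -2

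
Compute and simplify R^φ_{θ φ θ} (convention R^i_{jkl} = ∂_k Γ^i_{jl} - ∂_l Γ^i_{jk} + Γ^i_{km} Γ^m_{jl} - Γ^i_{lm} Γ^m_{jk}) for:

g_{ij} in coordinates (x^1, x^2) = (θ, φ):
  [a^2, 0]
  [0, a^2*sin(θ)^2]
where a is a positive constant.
Non-zero Christoffel symbols (Γ^k_{ij} = Γ^k_{ji}):
Γ^θ_{φ φ} = -sin(2*θ)/2
Γ^φ_{θ φ} = 1/tan(θ)
R^φ_{θ φ θ} = ∂_φ Γ^φ_{θ θ} - ∂_θ Γ^φ_{θ φ} + Γ^φ_{φ m} Γ^m_{θ θ} - Γ^φ_{θ m} Γ^m_{θ φ}
  = (0) - (-1/sin(θ)^2) + (0) - (1/tan(θ)^2) = 1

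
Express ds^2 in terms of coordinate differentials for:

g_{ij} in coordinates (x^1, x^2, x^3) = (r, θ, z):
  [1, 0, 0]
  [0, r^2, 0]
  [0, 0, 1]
ds^2 = g_{ij} dx^i dx^j; only the non-zero components contribute.
ds^2 = dr^2 + r^2 dθ^2 + dz^2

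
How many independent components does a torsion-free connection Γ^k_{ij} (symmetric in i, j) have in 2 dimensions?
Γ^k_{ij} has n choices for the upper index and n(n+1)/2 independent symmetric lower index pairs.
Total = 2 × 2×3/2 = 2 × 3 = 6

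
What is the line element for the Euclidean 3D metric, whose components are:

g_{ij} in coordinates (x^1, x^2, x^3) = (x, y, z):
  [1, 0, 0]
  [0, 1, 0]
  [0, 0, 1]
ds^2 = g_{ij} dx^i dx^j; only the non-zero components contribute.
ds^2 = dx^2 + dy^2 + dz^2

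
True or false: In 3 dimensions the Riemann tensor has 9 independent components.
n^2(n^2-1)/12 = 9·8/12 = 6 independent components for n = 3.
False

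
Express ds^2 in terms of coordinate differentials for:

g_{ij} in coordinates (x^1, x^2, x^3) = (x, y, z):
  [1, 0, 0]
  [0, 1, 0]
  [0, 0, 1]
ds^2 = g_{ij} dx^i dx^j; only the non-zero components contribute.
ds^2 = dx^2 + dy^2 + dz^2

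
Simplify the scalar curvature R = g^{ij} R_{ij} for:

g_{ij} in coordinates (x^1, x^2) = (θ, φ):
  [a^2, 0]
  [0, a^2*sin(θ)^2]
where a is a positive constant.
Non-zero Christoffel symbols (Γ^k_{ij} = Γ^k_{ji}):
Γ^θ_{φ φ} = -sin(2*θ)/2
Γ^φ_{θ φ} = 1/tan(θ)
Ricci tensor (R_{ij} = R^k_{ikj}): R_{θθ} = 1, R_{θφ} = 0, R_{φφ} = sin(θ)^2
Inverse metric: g^{θθ} = 1/a^2, g^{φφ} = 1/(a^2*sin(θ)^2)
R = g^{ij} R_{ij} = (1/a^2)(1) + (1/(a^2*sin(θ)^2))(sin(θ)^2) = 2/a^2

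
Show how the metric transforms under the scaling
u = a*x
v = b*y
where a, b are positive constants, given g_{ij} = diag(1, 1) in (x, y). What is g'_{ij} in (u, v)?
Invert the transformation: x = u/a, y = v/b
g'_{ij} = (∂x^k/∂x'^i)(∂x^l/∂x'^j) g_{kl}; with g_{kl} = δ_{kl} this is Σ_k (∂x^k/∂x'^i)(∂x^k/∂x'^j).
Jacobian: ∂x/∂u = 1/a, ∂x/∂v = 0, ∂y/∂u = 0, ∂y/∂v = 1/b
g'_{uu} = (1/a)(1/a) + (0)(0) = 1/a^2
g'_{uv} = (1/a)(0) + (0)(1/b) = 0
g'_{vv} = (0)(0) + (1/b)(1/b) = 1/b^2
g'_{ij} = diag(1/a^2, 1/b^2)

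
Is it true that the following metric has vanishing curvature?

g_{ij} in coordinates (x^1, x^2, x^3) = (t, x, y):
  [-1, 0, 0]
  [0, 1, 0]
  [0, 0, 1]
All metric components are constant, so every Christoffel symbol vanishes and R^i_{jkl} = 0.
Yes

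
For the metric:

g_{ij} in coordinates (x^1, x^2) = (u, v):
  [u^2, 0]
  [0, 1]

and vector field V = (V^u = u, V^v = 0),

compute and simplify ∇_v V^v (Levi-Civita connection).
Non-zero Christoffel symbols:
Γ^u_{u u} = 1/u
∇_v V^v = ∂_v V^v + Γ^v_{v j} V^j
  = (0) + (0)(u) + (0)(0)
  = 0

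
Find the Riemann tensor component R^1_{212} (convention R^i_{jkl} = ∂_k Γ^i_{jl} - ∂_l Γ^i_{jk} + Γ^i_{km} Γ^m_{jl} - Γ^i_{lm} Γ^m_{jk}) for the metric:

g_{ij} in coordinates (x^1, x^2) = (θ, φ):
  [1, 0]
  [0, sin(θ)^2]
Non-zero Christoffel symbols (Γ^k_{ij} = Γ^k_{ji}):
Γ^θ_{φ φ} = -sin(2*θ)/2
Γ^φ_{θ φ} = 1/tan(θ)
R^θ_{φ θ φ} = ∂_θ Γ^θ_{φ φ} - ∂_φ Γ^θ_{φ θ} + Γ^θ_{θ m} Γ^m_{φ φ} - Γ^θ_{φ m} Γ^m_{φ θ}
  = (-cos(2*θ)) - (0) + (0) - (-cos(θ)^2) = sin(θ)^2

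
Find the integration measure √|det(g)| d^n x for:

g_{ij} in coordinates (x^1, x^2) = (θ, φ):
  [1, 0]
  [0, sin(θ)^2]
det(g) = sin(θ)^2
√|det(g)| = sin(θ) (taking 0 < θ < π so that |sin(θ)| = sin(θ))
Volume element: dV = sin(θ) dθ dφ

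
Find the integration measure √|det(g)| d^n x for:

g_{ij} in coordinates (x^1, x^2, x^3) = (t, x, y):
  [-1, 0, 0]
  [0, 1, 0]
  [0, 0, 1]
det(g) = -1
√|det(g)| = 1
Volume element: dV = 1 dt dx dy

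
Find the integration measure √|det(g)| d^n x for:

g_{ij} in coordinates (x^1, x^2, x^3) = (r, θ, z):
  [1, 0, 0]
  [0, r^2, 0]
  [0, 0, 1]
det(g) = r^2
√|det(g)| = r
Volume element: dV = r dr dθ dz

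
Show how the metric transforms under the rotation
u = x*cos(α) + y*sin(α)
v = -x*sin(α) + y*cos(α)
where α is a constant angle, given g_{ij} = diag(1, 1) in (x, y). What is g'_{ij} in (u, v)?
Invert the transformation: x = u*cos(α) - v*sin(α), y = u*sin(α) + v*cos(α)
g'_{ij} = (∂x^k/∂x'^i)(∂x^l/∂x'^j) g_{kl}; with g_{kl} = δ_{kl} this is Σ_k (∂x^k/∂x'^i)(∂x^k/∂x'^j).
Jacobian: ∂x/∂u = cos(α), ∂x/∂v = -sin(α), ∂y/∂u = sin(α), ∂y/∂v = cos(α)
g'_{uu} = (cos(α))(cos(α)) + (sin(α))(sin(α)) = 1
g'_{uv} = (cos(α))(-sin(α)) + (sin(α))(cos(α)) = 0
g'_{vv} = (-sin(α))(-sin(α)) + (cos(α))(cos(α)) = 1
g'_{ij} = diag(1, 1)
The Euclidean metric is invariant under rotations.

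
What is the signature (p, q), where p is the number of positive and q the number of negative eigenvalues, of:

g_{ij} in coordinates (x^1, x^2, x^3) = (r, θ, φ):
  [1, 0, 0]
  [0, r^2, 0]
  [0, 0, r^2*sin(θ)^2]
The metric is diagonal, so its eigenvalues are the diagonal entries: 1, r^2, r^2*sin(θ)^2 (at a generic point, where coordinate-dependent entries are positive).
3 positive, 0 negative.
(3, 0) - Riemannian (positive definite)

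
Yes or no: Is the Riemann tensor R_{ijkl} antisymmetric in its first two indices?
R_{ijkl} = -R_{jikl} (follows from metric compatibility).
Yes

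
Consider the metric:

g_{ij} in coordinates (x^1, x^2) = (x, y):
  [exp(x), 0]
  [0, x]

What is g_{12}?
With x^1 = x, x^2 = y, g_{12} = g_{xy} is the row-1, column-2 entry of the matrix.
g_{12} = 0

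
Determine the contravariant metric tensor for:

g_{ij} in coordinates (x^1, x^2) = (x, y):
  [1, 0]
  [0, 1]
The metric is diagonal, so g^{ij} is diagonal with entries 1/g_{ii}: diag(1, 1).
g^{ij}:
  [1, 0]
  [0, 1]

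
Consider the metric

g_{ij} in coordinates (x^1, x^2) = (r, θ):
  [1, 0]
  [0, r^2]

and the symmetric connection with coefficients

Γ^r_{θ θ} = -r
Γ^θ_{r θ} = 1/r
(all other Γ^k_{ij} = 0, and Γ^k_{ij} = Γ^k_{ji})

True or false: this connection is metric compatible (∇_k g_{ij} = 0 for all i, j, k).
Using ∇_k g_{ij} = ∂_k g_{ij} - Γ^m_{ki} g_{mj} - Γ^m_{kj} g_{im}:
e.g. ∇_r g_{θθ} = (2*r) - (r) - (r) = 0
Every component ∇_k g_{ij} vanishes: the connection is metric compatible.
True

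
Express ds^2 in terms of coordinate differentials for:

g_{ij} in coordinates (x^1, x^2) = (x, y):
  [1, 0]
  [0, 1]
ds^2 = g_{ij} dx^i dx^j; only the non-zero components contribute.
ds^2 = dx^2 + dy^2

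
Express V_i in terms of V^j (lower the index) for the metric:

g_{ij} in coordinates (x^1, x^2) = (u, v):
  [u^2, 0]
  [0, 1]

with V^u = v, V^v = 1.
V_i = g_{ij} V^j:
V_u = (u^2)(v) + (0)(1) = u^2*v
V_v = (0)(v) + (1)(1) = 1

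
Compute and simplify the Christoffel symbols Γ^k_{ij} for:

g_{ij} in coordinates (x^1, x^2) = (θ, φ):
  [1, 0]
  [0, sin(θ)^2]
Using Γ^k_{ij} = (1/2) g^{km} (∂_i g_{mj} + ∂_j g_{mi} - ∂_m g_{ij}); the metric is diagonal, so only the m = k term contributes.
Non-zero symbols (using the symmetry Γ^k_{ij} = Γ^k_{ji}):
Γ^θ_{φ φ} = (1/2) g^{θθ} (∂_φ g_{θφ} + ∂_φ g_{θφ} - ∂_θ g_{φφ}) = (1/2)(1)((0) + (0) - (sin(2*θ))) = -sin(2*θ)/2
Γ^φ_{θ φ} = (1/2) g^{φφ} (∂_θ g_{φφ} + ∂_φ g_{φθ} - ∂_φ g_{θφ}) = (1/2)(1/sin(θ)^2)((sin(2*θ)) + (0) - (0)) = 1/tan(θ)
All other Christoffel symbols are zero.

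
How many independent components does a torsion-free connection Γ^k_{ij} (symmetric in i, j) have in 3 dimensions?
Γ^k_{ij} has n choices for the upper index and n(n+1)/2 independent symmetric lower index pairs.
Total = 3 × 3×4/2 = 3 × 6 = 18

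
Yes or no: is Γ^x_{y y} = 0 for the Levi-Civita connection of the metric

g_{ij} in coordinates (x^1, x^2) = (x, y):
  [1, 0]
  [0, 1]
Γ^x_{y y} = (1/2) g^{xx} (∂_y g_{xy} + ∂_y g_{xy} - ∂_x g_{yy}) = (1/2)(1)((0) + (0) - (0)) = 0
This equals the proposed value 0.
Yes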